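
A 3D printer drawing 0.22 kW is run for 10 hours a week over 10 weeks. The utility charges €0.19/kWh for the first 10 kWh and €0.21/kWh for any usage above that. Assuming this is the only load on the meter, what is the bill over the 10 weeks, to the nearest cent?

€4.42

Runtime = 10 h/week × 10 weeks = 100 h
Energy = 0.22 kW × 100 h = 22 kWh
Tier 1 (0–10 kWh): 10 × €0.19 = €1.9
Above 10 kWh: 12 × €0.21 = €2.52
Bill = €4.42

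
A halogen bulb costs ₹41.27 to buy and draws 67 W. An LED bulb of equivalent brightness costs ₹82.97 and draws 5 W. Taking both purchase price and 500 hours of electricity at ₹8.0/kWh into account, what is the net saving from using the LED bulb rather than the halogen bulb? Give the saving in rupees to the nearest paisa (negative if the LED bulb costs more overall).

halogen bulb: ₹41.27 + (67/1000) kW × 500 h × ₹8.0 = ₹41.27 + ₹268 = ₹309.27
LED bulb: ₹82.97 + (5/1000) kW × 500 h × ₹8.0 = ₹82.97 + ₹20 = ₹102.97
Saving = ₹309.27 − ₹102.97 = ₹206.3

₹206.30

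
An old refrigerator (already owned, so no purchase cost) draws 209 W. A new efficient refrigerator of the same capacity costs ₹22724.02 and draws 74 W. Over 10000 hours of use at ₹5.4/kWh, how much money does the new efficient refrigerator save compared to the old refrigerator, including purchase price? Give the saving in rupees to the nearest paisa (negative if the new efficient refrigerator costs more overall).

old refrigerator: ₹0.00 + (209/1000) kW × 10000 h × ₹5.4 = ₹0.00 + ₹11286 = ₹11286
new efficient refrigerator: ₹22724.02 + (74/1000) kW × 10000 h × ₹5.4 = ₹22724.02 + ₹3996 = ₹26720.02
Saving = ₹11286 − ₹26720.02 = −₹15434.02

-₹15434.02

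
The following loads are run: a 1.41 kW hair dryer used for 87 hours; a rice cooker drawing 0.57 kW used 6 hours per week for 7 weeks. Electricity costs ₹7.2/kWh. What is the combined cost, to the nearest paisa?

₹1055.59

hair dryer: 1.41 kW × 87 h = 122.67 kWh
rice cooker: Runtime = 6 h/week × 7 weeks = 42 h
rice cooker: 0.57 kW × 42 h = 23.94 kWh
Total energy = 146.61 kWh
Cost = 146.61 × ₹7.2 = ₹1055.59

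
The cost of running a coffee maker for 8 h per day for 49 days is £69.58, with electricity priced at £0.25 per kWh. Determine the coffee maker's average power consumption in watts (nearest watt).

710 W

Energy = £69.58 ÷ £0.25/kWh = 278.32 kWh
Runtime = 8 h/day × 49 days = 392 h
Power = 278.32 kWh ÷ 392 h = 0.71 kW = 710 W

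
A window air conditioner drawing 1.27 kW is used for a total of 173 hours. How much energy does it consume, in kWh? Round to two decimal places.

219.71 kWh

Energy = 1.27 kW × 173 h = 219.71 kWh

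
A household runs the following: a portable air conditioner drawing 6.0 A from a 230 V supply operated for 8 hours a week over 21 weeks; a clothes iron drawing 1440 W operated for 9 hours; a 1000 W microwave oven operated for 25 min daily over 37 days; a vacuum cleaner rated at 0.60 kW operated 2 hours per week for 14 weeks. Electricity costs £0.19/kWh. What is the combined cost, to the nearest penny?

portable air conditioner: Power = 6.0 A × 230 V = 1380 W = 1.38 kW
portable air conditioner: Runtime = 8 h/week × 21 weeks = 168 h
portable air conditioner: 1.38 kW × 168 h = 231.84 kWh
clothes iron: 1.44 kW × 9 h = 12.96 kWh
microwave oven: Runtime = 25 min × 37 = 925 min = 15.416666… h
microwave oven: 1 kW × 15.416666… h = 15.416666… kWh
vacuum cleaner: Runtime = 2 h/week × 14 weeks = 28 h
vacuum cleaner: 0.6 kW × 28 h = 16.8 kWh
Total energy = 277.016666… kWh
Cost = 277.016666… × £0.19 = £52.63

£52.63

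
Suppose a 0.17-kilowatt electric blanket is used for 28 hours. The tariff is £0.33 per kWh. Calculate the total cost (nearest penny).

£1.57

Energy = 0.17 kW × 28 h = 4.76 kWh
Cost = 4.76 kWh × £0.33/kWh = £1.57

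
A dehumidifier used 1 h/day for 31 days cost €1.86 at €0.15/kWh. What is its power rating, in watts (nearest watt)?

400 W

Energy = €1.86 ÷ €0.15/kWh = 12.4 kWh
Runtime = 1 h/day × 31 days = 31 h
Power = 12.4 kWh ÷ 31 h = 0.4 kW = 400 W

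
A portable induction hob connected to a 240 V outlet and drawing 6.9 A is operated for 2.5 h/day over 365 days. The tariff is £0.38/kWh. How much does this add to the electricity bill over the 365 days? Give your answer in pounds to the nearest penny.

Power = 6.9 A × 240 V = 1656 W = 1.656 kW
Runtime = 2.5 h/day × 365 days = 912.5 h
Energy = 1.656 kW × 912.5 h = 1511.1 kWh
Cost = 1511.1 kWh × £0.38/kWh = £574.22

£574.22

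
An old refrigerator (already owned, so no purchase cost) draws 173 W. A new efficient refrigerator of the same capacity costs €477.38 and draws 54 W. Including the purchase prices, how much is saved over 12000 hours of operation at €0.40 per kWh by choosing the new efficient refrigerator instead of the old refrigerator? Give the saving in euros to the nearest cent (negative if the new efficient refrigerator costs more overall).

€93.82

old refrigerator: €0.00 + (173/1000) kW × 12000 h × €0.40 = €0.00 + €830.4 = €830.4
new efficient refrigerator: €477.38 + (54/1000) kW × 12000 h × €0.40 = €477.38 + €259.2 = €736.58
Saving = €830.4 − €736.58 = €93.82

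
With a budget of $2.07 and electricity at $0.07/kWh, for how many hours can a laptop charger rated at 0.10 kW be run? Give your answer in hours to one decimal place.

Energy available = $2.07 ÷ $0.07/kWh = 29.5714 kWh
Hours = 29.5714 kWh ÷ 0.1 kW = 295.7 h

295.7 h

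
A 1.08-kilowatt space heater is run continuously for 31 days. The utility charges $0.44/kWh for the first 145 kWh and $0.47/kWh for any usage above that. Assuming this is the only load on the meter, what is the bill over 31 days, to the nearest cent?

$373.30

Runtime = 24 h × 31 = 744 h
Energy = 1.08 kW × 744 h = 803.52 kWh
Tier 1 (0–145 kWh): 145 × $0.44 = $63.8
Above 145 kWh: 658.52 × $0.47 = $309.5044
Bill = $373.30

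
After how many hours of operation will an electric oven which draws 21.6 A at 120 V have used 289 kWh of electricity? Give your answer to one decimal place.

Power = 21.6 A × 120 V = 2592 W = 2.592 kW
Hours = 289 kWh ÷ 2.592 kW = 111.5 h

111.5 h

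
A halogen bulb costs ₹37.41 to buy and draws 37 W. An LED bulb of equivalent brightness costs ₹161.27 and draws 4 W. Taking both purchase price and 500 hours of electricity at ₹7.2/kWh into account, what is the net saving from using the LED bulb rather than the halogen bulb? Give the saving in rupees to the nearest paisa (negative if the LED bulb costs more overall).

halogen bulb: ₹37.41 + (37/1000) kW × 500 h × ₹7.2 = ₹37.41 + ₹133.2 = ₹170.61
LED bulb: ₹161.27 + (4/1000) kW × 500 h × ₹7.2 = ₹161.27 + ₹14.4 = ₹175.67
Saving = ₹170.61 − ₹175.67 = −₹5.06

-₹5.06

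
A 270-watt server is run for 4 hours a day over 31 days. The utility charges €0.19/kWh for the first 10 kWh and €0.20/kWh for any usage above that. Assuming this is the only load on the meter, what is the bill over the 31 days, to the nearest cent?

Runtime = 4 h/day × 31 days = 124 h
Energy = 0.27 kW × 124 h = 33.48 kWh
Tier 1 (0–10 kWh): 10 × €0.19 = €1.9
Above 10 kWh: 23.48 × €0.20 = €4.696
Bill = €6.60

€6.60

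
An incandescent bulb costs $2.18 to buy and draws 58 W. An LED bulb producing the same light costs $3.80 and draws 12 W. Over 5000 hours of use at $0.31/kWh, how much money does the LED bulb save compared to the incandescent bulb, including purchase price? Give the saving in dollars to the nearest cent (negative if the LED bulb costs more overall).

incandescent bulb: $2.18 + (58/1000) kW × 5000 h × $0.31 = $2.18 + $89.9 = $92.08
LED bulb: $3.80 + (12/1000) kW × 5000 h × $0.31 = $3.80 + $18.6 = $22.4
Saving = $92.08 − $22.4 = $69.68

$69.68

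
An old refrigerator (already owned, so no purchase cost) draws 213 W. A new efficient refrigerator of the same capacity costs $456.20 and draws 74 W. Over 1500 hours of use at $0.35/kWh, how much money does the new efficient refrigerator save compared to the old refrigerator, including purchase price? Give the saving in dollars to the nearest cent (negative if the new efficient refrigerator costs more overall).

old refrigerator: $0.00 + (213/1000) kW × 1500 h × $0.35 = $0.00 + $111.825 = $111.825
new efficient refrigerator: $456.20 + (74/1000) kW × 1500 h × $0.35 = $456.20 + $38.85 = $495.05
Saving = $111.825 − $495.05 = −$383.225 → -$383.23

-$383.23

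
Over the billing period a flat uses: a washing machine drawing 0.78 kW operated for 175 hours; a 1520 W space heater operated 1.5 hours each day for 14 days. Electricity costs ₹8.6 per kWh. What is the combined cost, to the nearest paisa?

₹1448.41

washing machine: 0.78 kW × 175 h = 136.5 kWh
space heater: Runtime = 1.5 h/day × 14 days = 21 h
space heater: 1.52 kW × 21 h = 31.92 kWh
Total energy = 168.42 kWh
Cost = 168.42 × ₹8.6 = ₹1448.41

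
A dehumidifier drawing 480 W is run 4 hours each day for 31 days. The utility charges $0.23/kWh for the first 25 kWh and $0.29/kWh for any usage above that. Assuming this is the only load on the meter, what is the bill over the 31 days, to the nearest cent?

Runtime = 4 h/day × 31 days = 124 h
Energy = 0.48 kW × 124 h = 59.52 kWh
Tier 1 (0–25 kWh): 25 × $0.23 = $5.75
Above 25 kWh: 34.52 × $0.29 = $10.0108
Bill = $15.76

$15.76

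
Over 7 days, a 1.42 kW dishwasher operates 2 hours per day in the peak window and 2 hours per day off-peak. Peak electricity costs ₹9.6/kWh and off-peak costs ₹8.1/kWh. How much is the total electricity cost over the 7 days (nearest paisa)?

Peak energy = 1.42 kW × 2 h × 7 = 19.88 kWh
Off-peak energy = 1.42 kW × 2 h × 7 = 19.88 kWh
Cost = 19.88 × ₹9.6 + 19.88 × ₹8.1 = ₹190.848 + ₹161.028 = ₹351.88

₹351.88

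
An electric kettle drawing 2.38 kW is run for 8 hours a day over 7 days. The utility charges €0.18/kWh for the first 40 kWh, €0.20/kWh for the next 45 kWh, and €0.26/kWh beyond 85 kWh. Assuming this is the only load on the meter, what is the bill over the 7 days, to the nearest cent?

Runtime = 8 h/day × 7 days = 56 h
Energy = 2.38 kW × 56 h = 133.28 kWh
Tier 1 (0–40 kWh): 40 × €0.18 = €7.2
Tier 2 (40–85 kWh): 45 × €0.20 = €9
Above 85 kWh: 48.28 × €0.26 = €12.5528
Bill = €28.75

€28.75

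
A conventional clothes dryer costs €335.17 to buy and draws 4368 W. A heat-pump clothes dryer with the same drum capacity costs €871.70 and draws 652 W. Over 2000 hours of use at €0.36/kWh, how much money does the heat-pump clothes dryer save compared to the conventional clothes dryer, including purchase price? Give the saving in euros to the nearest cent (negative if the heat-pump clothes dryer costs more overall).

€2138.99

conventional clothes dryer: €335.17 + (4368/1000) kW × 2000 h × €0.36 = €335.17 + €3144.96 = €3480.13
heat-pump clothes dryer: €871.70 + (652/1000) kW × 2000 h × €0.36 = €871.70 + €469.44 = €1341.14
Saving = €3480.13 − €1341.14 = €2138.99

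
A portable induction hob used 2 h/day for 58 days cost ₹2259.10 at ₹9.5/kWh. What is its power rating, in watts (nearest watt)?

2050 W

Energy = ₹2259.10 ÷ ₹9.5/kWh = 237.8 kWh
Runtime = 2 h/day × 58 days = 116 h
Power = 237.8 kWh ÷ 116 h = 2.05 kW = 2050 W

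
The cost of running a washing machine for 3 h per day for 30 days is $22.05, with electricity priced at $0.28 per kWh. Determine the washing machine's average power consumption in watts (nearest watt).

Energy = $22.05 ÷ $0.28/kWh = 78.75 kWh
Runtime = 3 h/day × 30 days = 90 h
Power = 78.75 kWh ÷ 90 h = 0.875 kW = 875 W

875 W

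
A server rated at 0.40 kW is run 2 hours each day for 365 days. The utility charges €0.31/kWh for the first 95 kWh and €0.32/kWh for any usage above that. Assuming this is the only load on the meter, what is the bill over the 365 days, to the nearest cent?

Runtime = 2 h/day × 365 days = 730 h
Energy = 0.4 kW × 730 h = 292 kWh
Tier 1 (0–95 kWh): 95 × €0.31 = €29.45
Above 95 kWh: 197 × €0.32 = €63.04
Bill = €92.49

€92.49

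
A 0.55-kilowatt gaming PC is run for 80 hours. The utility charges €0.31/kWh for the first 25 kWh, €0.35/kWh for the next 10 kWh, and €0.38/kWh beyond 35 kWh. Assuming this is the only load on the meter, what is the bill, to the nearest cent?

Energy = 0.55 kW × 80 h = 44 kWh
Tier 1 (0–25 kWh): 25 × €0.31 = €7.75
Tier 2 (25–35 kWh): 10 × €0.35 = €3.5
Above 35 kWh: 9 × €0.38 = €3.42
Bill = €14.67

€14.67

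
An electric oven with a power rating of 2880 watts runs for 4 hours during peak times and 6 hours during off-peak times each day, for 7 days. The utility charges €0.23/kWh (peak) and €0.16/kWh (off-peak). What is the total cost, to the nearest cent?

€37.90

Peak energy = 2.88 kW × 4 h × 7 = 80.64 kWh
Off-peak energy = 2.88 kW × 6 h × 7 = 120.96 kWh
Cost = 80.64 × €0.23 + 120.96 × €0.16 = €18.5472 + €19.3536 = €37.90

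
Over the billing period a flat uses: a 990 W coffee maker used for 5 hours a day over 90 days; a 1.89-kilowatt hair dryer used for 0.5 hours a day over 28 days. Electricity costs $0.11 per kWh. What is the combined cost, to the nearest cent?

coffee maker: Runtime = 5 h/day × 90 days = 450 h
coffee maker: 0.99 kW × 450 h = 445.5 kWh
hair dryer: Runtime = 0.5 h/day × 28 days = 14 h
hair dryer: 1.89 kW × 14 h = 26.46 kWh
Total energy = 471.96 kWh
Cost = 471.96 × $0.11 = $51.92

$51.92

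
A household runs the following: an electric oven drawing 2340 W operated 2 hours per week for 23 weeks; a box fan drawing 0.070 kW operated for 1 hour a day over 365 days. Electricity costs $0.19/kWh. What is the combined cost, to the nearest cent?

$25.31

electric oven: Runtime = 2 h/week × 23 weeks = 46 h
electric oven: 2.34 kW × 46 h = 107.64 kWh
box fan: Runtime = 1 h/day × 365 days = 365 h
box fan: 0.07 kW × 365 h = 25.55 kWh
Total energy = 133.19 kWh
Cost = 133.19 × $0.19 = $25.31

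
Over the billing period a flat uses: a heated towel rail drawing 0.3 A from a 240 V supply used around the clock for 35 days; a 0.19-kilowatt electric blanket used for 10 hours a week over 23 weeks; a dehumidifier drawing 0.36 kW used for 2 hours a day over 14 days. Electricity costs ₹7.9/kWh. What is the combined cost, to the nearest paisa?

heated towel rail: Power = 0.3 A × 240 V = 72 W = 0.072 kW
heated towel rail: Runtime = 24 h × 35 = 840 h
heated towel rail: 0.072 kW × 840 h = 60.48 kWh
electric blanket: Runtime = 10 h/week × 23 weeks = 230 h
electric blanket: 0.19 kW × 230 h = 43.7 kWh
dehumidifier: Runtime = 2 h/day × 14 days = 28 h
dehumidifier: 0.36 kW × 28 h = 10.08 kWh
Total energy = 114.26 kWh
Cost = 114.26 × ₹7.9 = ₹902.65

₹902.65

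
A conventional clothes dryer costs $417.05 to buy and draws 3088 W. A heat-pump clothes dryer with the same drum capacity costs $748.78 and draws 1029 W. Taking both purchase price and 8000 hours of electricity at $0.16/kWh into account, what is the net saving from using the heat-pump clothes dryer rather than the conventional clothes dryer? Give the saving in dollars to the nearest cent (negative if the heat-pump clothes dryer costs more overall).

conventional clothes dryer: $417.05 + (3088/1000) kW × 8000 h × $0.16 = $417.05 + $3952.64 = $4369.69
heat-pump clothes dryer: $748.78 + (1029/1000) kW × 8000 h × $0.16 = $748.78 + $1317.12 = $2065.9
Saving = $4369.69 − $2065.9 = $2303.79

$2303.79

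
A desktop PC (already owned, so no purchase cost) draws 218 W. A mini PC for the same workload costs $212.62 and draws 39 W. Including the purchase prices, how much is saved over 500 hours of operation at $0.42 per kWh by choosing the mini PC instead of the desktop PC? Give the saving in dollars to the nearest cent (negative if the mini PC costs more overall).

-$175.03

desktop PC: $0.00 + (218/1000) kW × 500 h × $0.42 = $0.00 + $45.78 = $45.78
mini PC: $212.62 + (39/1000) kW × 500 h × $0.42 = $212.62 + $8.19 = $220.81
Saving = $45.78 − $220.81 = −$175.03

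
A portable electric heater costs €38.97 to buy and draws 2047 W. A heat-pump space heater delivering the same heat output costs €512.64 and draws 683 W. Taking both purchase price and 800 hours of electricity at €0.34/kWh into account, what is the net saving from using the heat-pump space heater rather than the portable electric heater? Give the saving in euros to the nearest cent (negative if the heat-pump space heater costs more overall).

-€102.66

portable electric heater: €38.97 + (2047/1000) kW × 800 h × €0.34 = €38.97 + €556.784 = €595.754
heat-pump space heater: €512.64 + (683/1000) kW × 800 h × €0.34 = €512.64 + €185.776 = €698.416
Saving = €595.754 − €698.416 = −€102.662 → -€102.66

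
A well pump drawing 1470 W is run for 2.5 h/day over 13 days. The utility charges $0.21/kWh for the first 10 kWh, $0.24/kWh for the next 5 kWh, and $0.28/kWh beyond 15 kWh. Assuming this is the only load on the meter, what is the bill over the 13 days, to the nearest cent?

Runtime = 2.5 h/day × 13 days = 32.5 h
Energy = 1.47 kW × 32.5 h = 47.775 kWh
Tier 1 (0–10 kWh): 10 × $0.21 = $2.1
Tier 2 (10–15 kWh): 5 × $0.24 = $1.2
Above 15 kWh: 32.775 × $0.28 = $9.177
Bill = $12.48

$12.48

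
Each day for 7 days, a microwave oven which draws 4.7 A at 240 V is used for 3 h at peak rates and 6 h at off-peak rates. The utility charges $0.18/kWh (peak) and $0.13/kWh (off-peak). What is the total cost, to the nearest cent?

$10.42

Power = 4.7 A × 240 V = 1128 W = 1.128 kW
Peak energy = 1.128 kW × 3 h × 7 = 23.688 kWh
Off-peak energy = 1.128 kW × 6 h × 7 = 47.376 kWh
Cost = 23.688 × $0.18 + 47.376 × $0.13 = $4.26384 + $6.15888 = $10.42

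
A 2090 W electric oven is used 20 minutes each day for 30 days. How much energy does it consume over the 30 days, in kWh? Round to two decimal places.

Runtime = 20 min × 30 = 600 min = 10 h
Energy = 2.09 kW × 10 h = 20.9 kWh

20.90 kWh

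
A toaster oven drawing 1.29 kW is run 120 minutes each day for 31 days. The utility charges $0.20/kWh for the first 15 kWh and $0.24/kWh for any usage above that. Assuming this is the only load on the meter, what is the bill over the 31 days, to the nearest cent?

Runtime = 120 min × 31 = 3720 min = 62 h
Energy = 1.29 kW × 62 h = 79.98 kWh
Tier 1 (0–15 kWh): 15 × $0.20 = $3
Above 15 kWh: 64.98 × $0.24 = $15.5952
Bill = $18.60

$18.60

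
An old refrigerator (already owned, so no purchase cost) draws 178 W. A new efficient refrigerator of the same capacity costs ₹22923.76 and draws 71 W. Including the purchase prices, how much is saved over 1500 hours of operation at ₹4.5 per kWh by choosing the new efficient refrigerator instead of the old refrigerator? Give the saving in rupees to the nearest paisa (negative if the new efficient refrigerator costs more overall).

-₹22201.51

old refrigerator: ₹0.00 + (178/1000) kW × 1500 h × ₹4.5 = ₹0.00 + ₹1201.5 = ₹1201.5
new efficient refrigerator: ₹22923.76 + (71/1000) kW × 1500 h × ₹4.5 = ₹22923.76 + ₹479.25 = ₹23403.01
Saving = ₹1201.5 − ₹23403.01 = −₹22201.51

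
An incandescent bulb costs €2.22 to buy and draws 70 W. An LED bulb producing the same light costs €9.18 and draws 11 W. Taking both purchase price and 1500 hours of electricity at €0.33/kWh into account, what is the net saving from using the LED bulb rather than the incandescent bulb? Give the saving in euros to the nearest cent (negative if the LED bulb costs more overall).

incandescent bulb: €2.22 + (70/1000) kW × 1500 h × €0.33 = €2.22 + €34.65 = €36.87
LED bulb: €9.18 + (11/1000) kW × 1500 h × €0.33 = €9.18 + €5.445 = €14.625
Saving = €36.87 − €14.625 = €22.245 → €22.25

€22.25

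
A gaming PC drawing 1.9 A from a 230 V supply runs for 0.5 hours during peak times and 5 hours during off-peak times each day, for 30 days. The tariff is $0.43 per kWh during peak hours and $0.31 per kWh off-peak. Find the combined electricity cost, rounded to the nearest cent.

$23.14

Power = 1.9 A × 230 V = 437 W = 0.437 kW
Peak energy = 0.437 kW × 0.5 h × 30 = 6.555 kWh
Off-peak energy = 0.437 kW × 5 h × 30 = 65.55 kWh
Cost = 6.555 × $0.43 + 65.55 × $0.31 = $2.81865 + $20.3205 = $23.14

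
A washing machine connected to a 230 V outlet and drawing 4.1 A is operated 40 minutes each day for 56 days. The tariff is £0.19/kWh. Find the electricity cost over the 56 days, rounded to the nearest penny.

Power = 4.1 A × 230 V = 943 W = 0.943 kW
Runtime = 40 min × 56 = 2240 min = 37.333333… h
Energy = 0.943 kW × 37.333333… h = 35.205333… kWh
Cost = 35.205333… kWh × £0.19/kWh = £6.69

£6.69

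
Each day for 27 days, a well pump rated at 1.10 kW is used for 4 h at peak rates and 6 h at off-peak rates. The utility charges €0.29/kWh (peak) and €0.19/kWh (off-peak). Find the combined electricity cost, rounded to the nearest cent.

€68.31

Peak energy = 1.1 kW × 4 h × 27 = 118.8 kWh
Off-peak energy = 1.1 kW × 6 h × 27 = 178.2 kWh
Cost = 118.8 × €0.29 + 178.2 × €0.19 = €34.452 + €33.858 = €68.31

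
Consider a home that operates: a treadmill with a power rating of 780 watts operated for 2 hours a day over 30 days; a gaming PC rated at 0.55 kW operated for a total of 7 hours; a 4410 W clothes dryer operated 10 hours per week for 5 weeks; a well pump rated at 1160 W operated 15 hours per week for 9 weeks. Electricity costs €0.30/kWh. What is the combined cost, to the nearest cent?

€128.33

treadmill: Runtime = 2 h/day × 30 days = 60 h
treadmill: 0.78 kW × 60 h = 46.8 kWh
gaming PC: 0.55 kW × 7 h = 3.85 kWh
clothes dryer: Runtime = 10 h/week × 5 weeks = 50 h
clothes dryer: 4.41 kW × 50 h = 220.5 kWh
well pump: Runtime = 15 h/week × 9 weeks = 135 h
well pump: 1.16 kW × 135 h = 156.6 kWh
Total energy = 427.75 kWh
Cost = 427.75 × €0.30 = €128.33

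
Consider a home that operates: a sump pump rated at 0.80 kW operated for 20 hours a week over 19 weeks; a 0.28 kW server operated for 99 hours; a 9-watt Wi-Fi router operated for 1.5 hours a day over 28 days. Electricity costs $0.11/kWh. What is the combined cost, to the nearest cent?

$36.53

sump pump: Runtime = 20 h/week × 19 weeks = 380 h
sump pump: 0.8 kW × 380 h = 304 kWh
server: 0.28 kW × 99 h = 27.72 kWh
Wi-Fi router: Runtime = 1.5 h/day × 28 days = 42 h
Wi-Fi router: 0.009 kW × 42 h = 0.378 kWh
Total energy = 332.098 kWh
Cost = 332.098 × $0.11 = $36.53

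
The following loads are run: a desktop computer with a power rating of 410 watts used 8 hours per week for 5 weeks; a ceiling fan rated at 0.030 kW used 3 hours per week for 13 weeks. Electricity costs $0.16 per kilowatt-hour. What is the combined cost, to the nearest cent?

$2.81

desktop computer: Runtime = 8 h/week × 5 weeks = 40 h
desktop computer: 0.41 kW × 40 h = 16.4 kWh
ceiling fan: Runtime = 3 h/week × 13 weeks = 39 h
ceiling fan: 0.03 kW × 39 h = 1.17 kWh
Total energy = 17.57 kWh
Cost = 17.57 × $0.16 = $2.81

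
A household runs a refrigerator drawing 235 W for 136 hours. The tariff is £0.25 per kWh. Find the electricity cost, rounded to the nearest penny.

Energy = 0.235 kW × 136 h = 31.96 kWh
Cost = 31.96 kWh × £0.25/kWh = £7.99

£7.99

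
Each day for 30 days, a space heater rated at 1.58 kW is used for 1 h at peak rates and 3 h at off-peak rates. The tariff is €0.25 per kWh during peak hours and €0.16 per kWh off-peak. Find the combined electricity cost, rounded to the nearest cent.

Peak energy = 1.58 kW × 1 h × 30 = 47.4 kWh
Off-peak energy = 1.58 kW × 3 h × 30 = 142.2 kWh
Cost = 47.4 × €0.25 + 142.2 × €0.16 = €11.85 + €22.752 = €34.60

€34.60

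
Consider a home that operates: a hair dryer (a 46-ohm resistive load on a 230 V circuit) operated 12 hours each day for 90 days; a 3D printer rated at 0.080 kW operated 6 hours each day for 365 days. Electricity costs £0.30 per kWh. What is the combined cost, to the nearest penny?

hair dryer: Power = V²/R = 230²/46 = 1150 W = 1.15 kW
hair dryer: Runtime = 12 h/day × 90 days = 1080 h
hair dryer: 1.15 kW × 1080 h = 1242 kWh
3D printer: Runtime = 6 h/day × 365 days = 2190 h
3D printer: 0.08 kW × 2190 h = 175.2 kWh
Total energy = 1417.2 kWh
Cost = 1417.2 × £0.30 = £425.16

£425.16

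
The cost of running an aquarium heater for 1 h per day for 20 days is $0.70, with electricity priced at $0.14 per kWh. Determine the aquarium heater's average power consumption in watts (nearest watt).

250 W

Energy = $0.70 ÷ $0.14/kWh = 5 kWh
Runtime = 1 h/day × 20 days = 20 h
Power = 5 kWh ÷ 20 h = 0.25 kW = 250 W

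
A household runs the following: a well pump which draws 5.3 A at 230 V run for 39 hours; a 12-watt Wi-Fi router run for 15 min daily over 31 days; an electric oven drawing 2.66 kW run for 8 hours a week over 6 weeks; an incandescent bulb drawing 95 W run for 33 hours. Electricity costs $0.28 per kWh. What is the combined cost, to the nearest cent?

well pump: Power = 5.3 A × 230 V = 1219 W = 1.219 kW
well pump: 1.219 kW × 39 h = 47.541 kWh
Wi-Fi router: Runtime = 15 min × 31 = 465 min = 7.75 h
Wi-Fi router: 0.012 kW × 7.75 h = 0.093 kWh
electric oven: Runtime = 8 h/week × 6 weeks = 48 h
electric oven: 2.66 kW × 48 h = 127.68 kWh
incandescent bulb: 0.095 kW × 33 h = 3.135 kWh
Total energy = 178.449 kWh
Cost = 178.449 × $0.28 = $49.97

$49.97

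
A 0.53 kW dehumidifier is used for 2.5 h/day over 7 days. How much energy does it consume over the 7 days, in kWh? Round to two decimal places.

Runtime = 2.5 h/day × 7 days = 17.5 h
Energy = 0.53 kW × 17.5 h = 9.275 kWh ≈ 9.28 kWh

9.28 kWh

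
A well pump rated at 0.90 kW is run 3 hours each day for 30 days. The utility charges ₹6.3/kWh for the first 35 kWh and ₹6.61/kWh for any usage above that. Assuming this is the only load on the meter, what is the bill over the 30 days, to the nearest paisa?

Runtime = 3 h/day × 30 days = 90 h
Energy = 0.9 kW × 90 h = 81 kWh
Tier 1 (0–35 kWh): 35 × ₹6.3 = ₹220.5
Above 35 kWh: 46 × ₹6.61 = ₹304.06
Bill = ₹524.56

₹524.56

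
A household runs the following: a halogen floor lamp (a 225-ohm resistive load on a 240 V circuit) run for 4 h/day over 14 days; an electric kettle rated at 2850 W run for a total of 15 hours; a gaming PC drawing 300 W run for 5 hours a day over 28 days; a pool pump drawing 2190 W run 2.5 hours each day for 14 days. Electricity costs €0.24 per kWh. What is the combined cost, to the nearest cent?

€42.18

halogen floor lamp: Power = V²/R = 240²/225 = 256 W = 0.256 kW
halogen floor lamp: Runtime = 4 h/day × 14 days = 56 h
halogen floor lamp: 0.256 kW × 56 h = 14.336 kWh
electric kettle: 2.85 kW × 15 h = 42.75 kWh
gaming PC: Runtime = 5 h/day × 28 days = 140 h
gaming PC: 0.3 kW × 140 h = 42 kWh
pool pump: Runtime = 2.5 h/day × 14 days = 35 h
pool pump: 2.19 kW × 35 h = 76.65 kWh
Total energy = 175.736 kWh
Cost = 175.736 × €0.24 = €42.18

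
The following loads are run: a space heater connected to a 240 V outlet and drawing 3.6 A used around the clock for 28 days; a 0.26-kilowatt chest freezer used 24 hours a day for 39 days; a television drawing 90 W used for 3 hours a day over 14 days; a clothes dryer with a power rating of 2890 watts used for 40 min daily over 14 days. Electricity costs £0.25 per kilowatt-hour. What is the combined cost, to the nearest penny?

£213.68

space heater: Power = 3.6 A × 240 V = 864 W = 0.864 kW
space heater: Runtime = 24 h × 28 = 672 h
space heater: 0.864 kW × 672 h = 580.608 kWh
chest freezer: Runtime = 24 h × 39 = 936 h
chest freezer: 0.26 kW × 936 h = 243.36 kWh
television: Runtime = 3 h/day × 14 days = 42 h
television: 0.09 kW × 42 h = 3.78 kWh
clothes dryer: Runtime = 40 min × 14 = 560 min = 9.333333… h
clothes dryer: 2.89 kW × 9.333333… h = 26.973333… kWh
Total energy = 854.721333… kWh
Cost = 854.721333… × £0.25 = £213.68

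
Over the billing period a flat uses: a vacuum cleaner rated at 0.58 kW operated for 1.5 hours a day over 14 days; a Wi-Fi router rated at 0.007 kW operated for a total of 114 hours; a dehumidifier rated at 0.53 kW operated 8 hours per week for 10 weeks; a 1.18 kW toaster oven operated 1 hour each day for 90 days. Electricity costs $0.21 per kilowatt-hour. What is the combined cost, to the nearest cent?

vacuum cleaner: Runtime = 1.5 h/day × 14 days = 21 h
vacuum cleaner: 0.58 kW × 21 h = 12.18 kWh
Wi-Fi router: 0.007 kW × 114 h = 0.798 kWh
dehumidifier: Runtime = 8 h/week × 10 weeks = 80 h
dehumidifier: 0.53 kW × 80 h = 42.4 kWh
toaster oven: Runtime = 1 h/day × 90 days = 90 h
toaster oven: 1.18 kW × 90 h = 106.2 kWh
Total energy = 161.578 kWh
Cost = 161.578 × $0.21 = $33.93

$33.93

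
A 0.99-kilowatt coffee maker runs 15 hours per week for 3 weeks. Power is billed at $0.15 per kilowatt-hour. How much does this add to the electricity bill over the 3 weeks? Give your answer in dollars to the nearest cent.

$6.68

Runtime = 15 h/week × 3 weeks = 45 h
Energy = 0.99 kW × 45 h = 44.55 kWh
Cost = 44.55 kWh × $0.15/kWh = $6.68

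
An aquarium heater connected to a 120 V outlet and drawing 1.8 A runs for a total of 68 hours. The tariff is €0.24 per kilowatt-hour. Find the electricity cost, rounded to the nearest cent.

€3.53

Power = 1.8 A × 120 V = 216 W = 0.216 kW
Energy = 0.216 kW × 68 h = 14.688 kWh
Cost = 14.688 kWh × €0.24/kWh = €3.53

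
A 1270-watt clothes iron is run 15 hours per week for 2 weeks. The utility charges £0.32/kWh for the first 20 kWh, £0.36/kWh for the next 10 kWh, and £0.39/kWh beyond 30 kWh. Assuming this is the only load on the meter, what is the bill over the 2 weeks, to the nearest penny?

£13.16

Runtime = 15 h/week × 2 weeks = 30 h
Energy = 1.27 kW × 30 h = 38.1 kWh
Tier 1 (0–20 kWh): 20 × £0.32 = £6.4
Tier 2 (20–30 kWh): 10 × £0.36 = £3.6
Above 30 kWh: 8.1 × £0.39 = £3.159
Bill = £13.16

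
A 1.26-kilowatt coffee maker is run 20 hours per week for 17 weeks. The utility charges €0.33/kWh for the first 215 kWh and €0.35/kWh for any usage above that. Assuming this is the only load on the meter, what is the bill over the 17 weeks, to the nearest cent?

€145.64

Runtime = 20 h/week × 17 weeks = 340 h
Energy = 1.26 kW × 340 h = 428.4 kWh
Tier 1 (0–215 kWh): 215 × €0.33 = €70.95
Above 215 kWh: 213.4 × €0.35 = €74.69
Bill = €145.64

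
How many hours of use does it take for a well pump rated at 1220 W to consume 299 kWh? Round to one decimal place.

Hours = 299 kWh ÷ 1.22 kW = 245.1 h

245.1 h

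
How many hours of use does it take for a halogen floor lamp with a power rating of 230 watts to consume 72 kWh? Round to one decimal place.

Hours = 72 kWh ÷ 0.23 kW = 313.0 h

313.0 h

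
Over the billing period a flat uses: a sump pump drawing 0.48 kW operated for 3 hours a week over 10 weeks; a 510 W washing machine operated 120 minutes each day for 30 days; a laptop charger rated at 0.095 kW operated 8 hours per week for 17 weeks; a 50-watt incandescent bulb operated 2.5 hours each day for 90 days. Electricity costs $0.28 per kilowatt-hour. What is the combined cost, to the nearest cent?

$19.37

sump pump: Runtime = 3 h/week × 10 weeks = 30 h
sump pump: 0.48 kW × 30 h = 14.4 kWh
washing machine: Runtime = 120 min × 30 = 3600 min = 60 h
washing machine: 0.51 kW × 60 h = 30.6 kWh
laptop charger: Runtime = 8 h/week × 17 weeks = 136 h
laptop charger: 0.095 kW × 136 h = 12.92 kWh
incandescent bulb: Runtime = 2.5 h/day × 90 days = 225 h
incandescent bulb: 0.05 kW × 225 h = 11.25 kWh
Total energy = 69.17 kWh
Cost = 69.17 × $0.28 = $19.37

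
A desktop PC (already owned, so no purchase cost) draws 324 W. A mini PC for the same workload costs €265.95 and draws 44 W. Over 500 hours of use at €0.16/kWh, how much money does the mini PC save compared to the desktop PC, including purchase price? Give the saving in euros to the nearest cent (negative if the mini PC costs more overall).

-€243.55

desktop PC: €0.00 + (324/1000) kW × 500 h × €0.16 = €0.00 + €25.92 = €25.92
mini PC: €265.95 + (44/1000) kW × 500 h × €0.16 = €265.95 + €3.52 = €269.47
Saving = €25.92 − €269.47 = −€243.55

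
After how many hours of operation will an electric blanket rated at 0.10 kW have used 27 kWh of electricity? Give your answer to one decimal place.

Hours = 27 kWh ÷ 0.1 kW = 270.0 h

270.0 h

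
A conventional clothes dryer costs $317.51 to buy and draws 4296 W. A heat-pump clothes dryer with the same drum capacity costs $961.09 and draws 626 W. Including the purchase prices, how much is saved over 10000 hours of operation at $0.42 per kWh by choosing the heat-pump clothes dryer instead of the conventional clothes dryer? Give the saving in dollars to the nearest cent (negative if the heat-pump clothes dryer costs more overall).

$14770.42

conventional clothes dryer: $317.51 + (4296/1000) kW × 10000 h × $0.42 = $317.51 + $18043.2 = $18360.71
heat-pump clothes dryer: $961.09 + (626/1000) kW × 10000 h × $0.42 = $961.09 + $2629.2 = $3590.29
Saving = $18360.71 − $3590.29 = $14770.42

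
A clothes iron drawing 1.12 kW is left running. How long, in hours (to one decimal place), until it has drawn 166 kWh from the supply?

148.2 h

Hours = 166 kWh ÷ 1.12 kW = 148.2 h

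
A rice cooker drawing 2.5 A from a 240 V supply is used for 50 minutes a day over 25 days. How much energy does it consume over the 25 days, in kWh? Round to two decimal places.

Power = 2.5 A × 240 V = 600 W = 0.6 kW
Runtime = 50 min × 25 = 1250 min = 20.833333… h
Energy = 0.6 kW × 20.833333… h = 12.5 kWh

12.50 kWh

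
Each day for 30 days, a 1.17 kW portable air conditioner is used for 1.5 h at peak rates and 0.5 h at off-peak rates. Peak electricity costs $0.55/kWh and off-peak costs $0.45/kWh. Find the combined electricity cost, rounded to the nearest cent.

$36.86

Peak energy = 1.17 kW × 1.5 h × 30 = 52.65 kWh
Off-peak energy = 1.17 kW × 0.5 h × 30 = 17.55 kWh
Cost = 52.65 × $0.55 + 17.55 × $0.45 = $28.9575 + $7.8975 = $36.86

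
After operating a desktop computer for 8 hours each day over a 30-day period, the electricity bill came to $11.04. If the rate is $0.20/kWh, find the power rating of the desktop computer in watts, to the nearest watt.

Energy = $11.04 ÷ $0.20/kWh = 55.2 kWh
Runtime = 8 h/day × 30 days = 240 h
Power = 55.2 kWh ÷ 240 h = 0.23 kW = 230 W

230 W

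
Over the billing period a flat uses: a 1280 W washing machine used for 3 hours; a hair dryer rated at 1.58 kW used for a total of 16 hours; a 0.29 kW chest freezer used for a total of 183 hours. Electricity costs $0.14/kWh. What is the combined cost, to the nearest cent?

washing machine: 1.28 kW × 3 h = 3.84 kWh
hair dryer: 1.58 kW × 16 h = 25.28 kWh
chest freezer: 0.29 kW × 183 h = 53.07 kWh
Total energy = 82.19 kWh
Cost = 82.19 × $0.14 = $11.51

$11.51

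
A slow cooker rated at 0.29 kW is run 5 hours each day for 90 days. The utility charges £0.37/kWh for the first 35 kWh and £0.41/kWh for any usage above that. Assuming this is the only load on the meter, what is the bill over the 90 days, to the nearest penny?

Runtime = 5 h/day × 90 days = 450 h
Energy = 0.29 kW × 450 h = 130.5 kWh
Tier 1 (0–35 kWh): 35 × £0.37 = £12.95
Above 35 kWh: 95.5 × £0.41 = £39.155
Bill = £52.11

£52.11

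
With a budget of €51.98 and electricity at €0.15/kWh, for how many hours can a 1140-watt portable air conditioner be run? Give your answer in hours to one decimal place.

304.0 h

Energy available = €51.98 ÷ €0.15/kWh = 346.5333 kWh
Hours = 346.5333 kWh ÷ 1.14 kW = 304.0 h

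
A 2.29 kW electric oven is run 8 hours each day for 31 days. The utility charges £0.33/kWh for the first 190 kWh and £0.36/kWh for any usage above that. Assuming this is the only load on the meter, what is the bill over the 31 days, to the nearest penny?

Runtime = 8 h/day × 31 days = 248 h
Energy = 2.29 kW × 248 h = 567.92 kWh
Tier 1 (0–190 kWh): 190 × £0.33 = £62.7
Above 190 kWh: 377.92 × £0.36 = £136.0512
Bill = £198.75

£198.75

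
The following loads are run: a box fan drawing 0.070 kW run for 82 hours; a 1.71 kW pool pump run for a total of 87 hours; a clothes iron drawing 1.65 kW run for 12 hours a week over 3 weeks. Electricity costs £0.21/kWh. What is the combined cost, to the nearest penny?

£44.92

box fan: 0.07 kW × 82 h = 5.74 kWh
pool pump: 1.71 kW × 87 h = 148.77 kWh
clothes iron: Runtime = 12 h/week × 3 weeks = 36 h
clothes iron: 1.65 kW × 36 h = 59.4 kWh
Total energy = 213.91 kWh
Cost = 213.91 × £0.21 = £44.92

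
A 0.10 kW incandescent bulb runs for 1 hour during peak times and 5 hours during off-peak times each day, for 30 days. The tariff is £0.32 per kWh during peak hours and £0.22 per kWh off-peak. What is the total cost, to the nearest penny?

£4.26

Peak energy = 0.1 kW × 1 h × 30 = 3 kWh
Off-peak energy = 0.1 kW × 5 h × 30 = 15 kWh
Cost = 3 × £0.32 + 15 × £0.22 = £0.96 + £3.3 = £4.26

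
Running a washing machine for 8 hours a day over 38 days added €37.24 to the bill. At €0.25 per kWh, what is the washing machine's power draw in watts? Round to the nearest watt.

Energy = €37.24 ÷ €0.25/kWh = 148.96 kWh
Runtime = 8 h/day × 38 days = 304 h
Power = 148.96 kWh ÷ 304 h = 0.49 kW = 490 W

490 W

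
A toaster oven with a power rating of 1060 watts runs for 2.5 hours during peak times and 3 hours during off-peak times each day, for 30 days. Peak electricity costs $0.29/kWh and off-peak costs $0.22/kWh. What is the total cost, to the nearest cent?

$44.04

Peak energy = 1.06 kW × 2.5 h × 30 = 79.5 kWh
Off-peak energy = 1.06 kW × 3 h × 30 = 95.4 kWh
Cost = 79.5 × $0.29 + 95.4 × $0.22 = $23.055 + $20.988 = $44.04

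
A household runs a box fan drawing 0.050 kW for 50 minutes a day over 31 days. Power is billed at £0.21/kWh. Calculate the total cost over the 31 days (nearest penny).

£0.27

Runtime = 50 min × 31 = 1550 min = 25.833333… h
Energy = 0.05 kW × 25.833333… h = 1.291666… kWh
Cost = 1.291666… kWh × £0.21/kWh = £0.27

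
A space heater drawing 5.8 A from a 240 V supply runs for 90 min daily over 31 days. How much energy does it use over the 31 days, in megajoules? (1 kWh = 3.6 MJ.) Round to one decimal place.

Power = 5.8 A × 240 V = 1392 W = 1.392 kW
Runtime = 90 min × 31 = 2790 min = 46.5 h
Energy = 1.392 kW × 46.5 h = 64.728 kWh
= 64.728 × 3.6 MJ = 233.0 MJ

233.0 MJ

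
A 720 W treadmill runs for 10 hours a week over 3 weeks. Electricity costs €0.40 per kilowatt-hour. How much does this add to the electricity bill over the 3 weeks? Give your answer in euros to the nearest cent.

€8.64

Runtime = 10 h/week × 3 weeks = 30 h
Energy = 0.72 kW × 30 h = 21.6 kWh
Cost = 21.6 kWh × €0.40/kWh = €8.64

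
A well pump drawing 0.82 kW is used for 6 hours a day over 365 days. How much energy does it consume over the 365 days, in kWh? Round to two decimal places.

Runtime = 6 h/day × 365 days = 2190 h
Energy = 0.82 kW × 2190 h = 1795.8 kWh

1795.80 kWh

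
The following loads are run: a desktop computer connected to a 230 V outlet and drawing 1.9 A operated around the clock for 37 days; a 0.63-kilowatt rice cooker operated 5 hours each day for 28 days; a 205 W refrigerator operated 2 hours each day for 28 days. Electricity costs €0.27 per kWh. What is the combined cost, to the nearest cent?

€131.69

desktop computer: Power = 1.9 A × 230 V = 437 W = 0.437 kW
desktop computer: Runtime = 24 h × 37 = 888 h
desktop computer: 0.437 kW × 888 h = 388.056 kWh
rice cooker: Runtime = 5 h/day × 28 days = 140 h
rice cooker: 0.63 kW × 140 h = 88.2 kWh
refrigerator: Runtime = 2 h/day × 28 days = 56 h
refrigerator: 0.205 kW × 56 h = 11.48 kWh
Total energy = 487.736 kWh
Cost = 487.736 × €0.27 = €131.69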